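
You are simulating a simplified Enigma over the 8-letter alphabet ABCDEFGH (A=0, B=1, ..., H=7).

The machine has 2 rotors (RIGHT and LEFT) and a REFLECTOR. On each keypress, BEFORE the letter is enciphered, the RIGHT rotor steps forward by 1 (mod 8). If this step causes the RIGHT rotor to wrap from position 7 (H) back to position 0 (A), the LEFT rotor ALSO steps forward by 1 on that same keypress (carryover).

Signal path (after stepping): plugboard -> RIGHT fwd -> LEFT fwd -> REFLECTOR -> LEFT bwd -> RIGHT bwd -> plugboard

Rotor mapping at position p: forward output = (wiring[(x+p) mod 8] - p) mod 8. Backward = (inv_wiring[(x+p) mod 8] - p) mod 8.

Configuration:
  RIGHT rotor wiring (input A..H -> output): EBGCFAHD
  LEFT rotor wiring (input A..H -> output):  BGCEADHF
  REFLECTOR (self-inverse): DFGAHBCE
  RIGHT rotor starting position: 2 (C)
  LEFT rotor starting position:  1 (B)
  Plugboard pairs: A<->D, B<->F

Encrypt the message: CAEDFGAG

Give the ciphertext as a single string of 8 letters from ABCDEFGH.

Char 1 ('C'): step: R->3, L=1; C->plug->C->R->F->L->G->refl->C->L'->E->R'->D->plug->A
Char 2 ('A'): step: R->4, L=1; A->plug->D->R->H->L->A->refl->D->L'->C->R'->G->plug->G
Char 3 ('E'): step: R->5, L=1; E->plug->E->R->E->L->C->refl->G->L'->F->R'->G->plug->G
Char 4 ('D'): step: R->6, L=1; D->plug->A->R->B->L->B->refl->F->L'->A->R'->E->plug->E
Char 5 ('F'): step: R->7, L=1; F->plug->B->R->F->L->G->refl->C->L'->E->R'->A->plug->D
Char 6 ('G'): step: R->0, L->2 (L advanced); G->plug->G->R->H->L->E->refl->H->L'->G->R'->C->plug->C
Char 7 ('A'): step: R->1, L=2; A->plug->D->R->E->L->F->refl->B->L'->D->R'->H->plug->H
Char 8 ('G'): step: R->2, L=2; G->plug->G->R->C->L->G->refl->C->L'->B->R'->F->plug->B

Answer: AGGEDCHB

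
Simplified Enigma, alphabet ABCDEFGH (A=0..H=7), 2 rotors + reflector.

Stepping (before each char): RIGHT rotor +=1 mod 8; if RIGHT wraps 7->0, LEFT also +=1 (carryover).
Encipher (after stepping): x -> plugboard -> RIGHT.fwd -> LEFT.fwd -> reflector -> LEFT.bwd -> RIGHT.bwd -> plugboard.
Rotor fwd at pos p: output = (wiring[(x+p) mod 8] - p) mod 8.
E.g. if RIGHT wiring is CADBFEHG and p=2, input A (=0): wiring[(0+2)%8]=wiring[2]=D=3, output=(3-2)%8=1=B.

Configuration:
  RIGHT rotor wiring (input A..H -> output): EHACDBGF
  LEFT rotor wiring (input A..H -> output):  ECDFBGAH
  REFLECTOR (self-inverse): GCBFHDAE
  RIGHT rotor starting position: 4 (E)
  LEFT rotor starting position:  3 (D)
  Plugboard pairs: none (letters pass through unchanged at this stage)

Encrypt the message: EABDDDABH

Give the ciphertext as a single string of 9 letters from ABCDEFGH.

Char 1 ('E'): step: R->5, L=3; E->plug->E->R->C->L->D->refl->F->L'->D->R'->F->plug->F
Char 2 ('A'): step: R->6, L=3; A->plug->A->R->A->L->C->refl->B->L'->F->R'->G->plug->G
Char 3 ('B'): step: R->7, L=3; B->plug->B->R->F->L->B->refl->C->L'->A->R'->C->plug->C
Char 4 ('D'): step: R->0, L->4 (L advanced); D->plug->D->R->C->L->E->refl->H->L'->G->R'->G->plug->G
Char 5 ('D'): step: R->1, L=4; D->plug->D->R->C->L->E->refl->H->L'->G->R'->A->plug->A
Char 6 ('D'): step: R->2, L=4; D->plug->D->R->H->L->B->refl->C->L'->B->R'->C->plug->C
Char 7 ('A'): step: R->3, L=4; A->plug->A->R->H->L->B->refl->C->L'->B->R'->F->plug->F
Char 8 ('B'): step: R->4, L=4; B->plug->B->R->F->L->G->refl->A->L'->E->R'->G->plug->G
Char 9 ('H'): step: R->5, L=4; H->plug->H->R->G->L->H->refl->E->L'->C->R'->E->plug->E

Answer: FGCGACFGE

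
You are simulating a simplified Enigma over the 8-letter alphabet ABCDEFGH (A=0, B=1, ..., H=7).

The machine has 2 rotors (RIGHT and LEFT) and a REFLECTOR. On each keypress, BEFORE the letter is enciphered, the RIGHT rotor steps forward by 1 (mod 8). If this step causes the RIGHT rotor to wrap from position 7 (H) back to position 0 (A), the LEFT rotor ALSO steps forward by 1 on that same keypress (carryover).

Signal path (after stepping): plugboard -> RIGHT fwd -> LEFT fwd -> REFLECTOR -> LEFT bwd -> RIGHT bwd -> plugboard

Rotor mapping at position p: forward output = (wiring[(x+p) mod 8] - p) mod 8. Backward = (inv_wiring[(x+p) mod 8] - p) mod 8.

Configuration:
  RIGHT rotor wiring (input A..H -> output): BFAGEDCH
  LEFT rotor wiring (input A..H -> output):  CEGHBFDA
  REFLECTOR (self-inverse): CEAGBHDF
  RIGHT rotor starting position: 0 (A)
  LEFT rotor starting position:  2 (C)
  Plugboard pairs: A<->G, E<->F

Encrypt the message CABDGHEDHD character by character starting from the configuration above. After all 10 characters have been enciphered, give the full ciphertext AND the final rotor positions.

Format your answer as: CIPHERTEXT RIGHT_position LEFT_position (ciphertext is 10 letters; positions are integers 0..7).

Answer: DGAFHCHCAA 2 3

Derivation:
Char 1 ('C'): step: R->1, L=2; C->plug->C->R->F->L->G->refl->D->L'->D->R'->D->plug->D
Char 2 ('A'): step: R->2, L=2; A->plug->G->R->H->L->C->refl->A->L'->G->R'->A->plug->G
Char 3 ('B'): step: R->3, L=2; B->plug->B->R->B->L->F->refl->H->L'->C->R'->G->plug->A
Char 4 ('D'): step: R->4, L=2; D->plug->D->R->D->L->D->refl->G->L'->F->R'->E->plug->F
Char 5 ('G'): step: R->5, L=2; G->plug->A->R->G->L->A->refl->C->L'->H->R'->H->plug->H
Char 6 ('H'): step: R->6, L=2; H->plug->H->R->F->L->G->refl->D->L'->D->R'->C->plug->C
Char 7 ('E'): step: R->7, L=2; E->plug->F->R->F->L->G->refl->D->L'->D->R'->H->plug->H
Char 8 ('D'): step: R->0, L->3 (L advanced); D->plug->D->R->G->L->B->refl->E->L'->A->R'->C->plug->C
Char 9 ('H'): step: R->1, L=3; H->plug->H->R->A->L->E->refl->B->L'->G->R'->G->plug->A
Char 10 ('D'): step: R->2, L=3; D->plug->D->R->B->L->G->refl->D->L'->H->R'->G->plug->A
Final: ciphertext=DGAFHCHCAA, RIGHT=2, LEFT=3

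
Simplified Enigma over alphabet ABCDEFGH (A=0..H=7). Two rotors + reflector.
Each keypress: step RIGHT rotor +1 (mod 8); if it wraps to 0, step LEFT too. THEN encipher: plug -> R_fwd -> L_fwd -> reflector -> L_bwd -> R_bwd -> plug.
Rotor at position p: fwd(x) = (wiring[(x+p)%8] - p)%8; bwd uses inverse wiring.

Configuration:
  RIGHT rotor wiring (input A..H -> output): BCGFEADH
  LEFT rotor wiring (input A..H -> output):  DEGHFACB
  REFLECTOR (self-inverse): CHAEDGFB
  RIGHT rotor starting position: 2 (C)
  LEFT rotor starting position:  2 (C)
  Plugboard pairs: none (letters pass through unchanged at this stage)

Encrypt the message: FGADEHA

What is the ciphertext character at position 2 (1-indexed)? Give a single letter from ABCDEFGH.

Char 1 ('F'): step: R->3, L=2; F->plug->F->R->G->L->B->refl->H->L'->F->R'->C->plug->C
Char 2 ('G'): step: R->4, L=2; G->plug->G->R->C->L->D->refl->E->L'->A->R'->A->plug->A

A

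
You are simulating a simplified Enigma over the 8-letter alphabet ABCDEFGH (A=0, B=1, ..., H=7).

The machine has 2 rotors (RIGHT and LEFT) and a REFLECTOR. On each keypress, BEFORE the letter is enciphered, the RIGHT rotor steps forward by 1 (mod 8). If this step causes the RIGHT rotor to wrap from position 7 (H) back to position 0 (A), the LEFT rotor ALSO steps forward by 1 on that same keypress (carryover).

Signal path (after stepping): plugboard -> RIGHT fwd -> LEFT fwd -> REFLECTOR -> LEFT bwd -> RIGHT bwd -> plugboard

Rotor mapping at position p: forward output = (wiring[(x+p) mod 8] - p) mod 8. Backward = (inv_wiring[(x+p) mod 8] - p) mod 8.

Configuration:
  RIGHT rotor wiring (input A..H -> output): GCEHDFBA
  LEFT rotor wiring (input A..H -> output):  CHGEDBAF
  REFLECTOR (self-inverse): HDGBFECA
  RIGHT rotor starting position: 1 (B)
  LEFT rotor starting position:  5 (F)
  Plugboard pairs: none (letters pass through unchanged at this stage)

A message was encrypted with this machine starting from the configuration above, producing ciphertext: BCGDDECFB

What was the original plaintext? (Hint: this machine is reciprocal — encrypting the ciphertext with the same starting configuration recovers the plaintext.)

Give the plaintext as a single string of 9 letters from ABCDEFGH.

Char 1 ('B'): step: R->2, L=5; B->plug->B->R->F->L->B->refl->D->L'->B->R'->C->plug->C
Char 2 ('C'): step: R->3, L=5; C->plug->C->R->C->L->A->refl->H->L'->G->R'->D->plug->D
Char 3 ('G'): step: R->4, L=5; G->plug->G->R->A->L->E->refl->F->L'->D->R'->H->plug->H
Char 4 ('D'): step: R->5, L=5; D->plug->D->R->B->L->D->refl->B->L'->F->R'->E->plug->E
Char 5 ('D'): step: R->6, L=5; D->plug->D->R->E->L->C->refl->G->L'->H->R'->H->plug->H
Char 6 ('E'): step: R->7, L=5; E->plug->E->R->A->L->E->refl->F->L'->D->R'->C->plug->C
Char 7 ('C'): step: R->0, L->6 (L advanced); C->plug->C->R->E->L->A->refl->H->L'->B->R'->G->plug->G
Char 8 ('F'): step: R->1, L=6; F->plug->F->R->A->L->C->refl->G->L'->F->R'->H->plug->H
Char 9 ('B'): step: R->2, L=6; B->plug->B->R->F->L->G->refl->C->L'->A->R'->H->plug->H

Answer: CDHEHCGHH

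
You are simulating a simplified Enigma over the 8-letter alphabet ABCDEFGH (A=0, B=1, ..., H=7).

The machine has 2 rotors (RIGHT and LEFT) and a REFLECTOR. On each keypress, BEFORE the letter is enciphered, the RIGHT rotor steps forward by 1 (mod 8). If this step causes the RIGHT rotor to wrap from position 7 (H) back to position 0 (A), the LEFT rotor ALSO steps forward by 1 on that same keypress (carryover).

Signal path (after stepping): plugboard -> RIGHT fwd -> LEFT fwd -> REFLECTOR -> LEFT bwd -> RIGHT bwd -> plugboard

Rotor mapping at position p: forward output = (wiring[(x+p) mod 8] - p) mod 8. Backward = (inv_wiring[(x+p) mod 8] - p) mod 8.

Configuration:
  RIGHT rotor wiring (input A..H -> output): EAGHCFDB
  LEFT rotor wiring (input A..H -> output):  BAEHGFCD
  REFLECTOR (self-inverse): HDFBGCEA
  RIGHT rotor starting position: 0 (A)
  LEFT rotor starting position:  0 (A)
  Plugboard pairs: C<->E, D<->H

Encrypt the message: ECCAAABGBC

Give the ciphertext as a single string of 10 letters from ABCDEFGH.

Char 1 ('E'): step: R->1, L=0; E->plug->C->R->G->L->C->refl->F->L'->F->R'->B->plug->B
Char 2 ('C'): step: R->2, L=0; C->plug->E->R->B->L->A->refl->H->L'->D->R'->D->plug->H
Char 3 ('C'): step: R->3, L=0; C->plug->E->R->G->L->C->refl->F->L'->F->R'->G->plug->G
Char 4 ('A'): step: R->4, L=0; A->plug->A->R->G->L->C->refl->F->L'->F->R'->D->plug->H
Char 5 ('A'): step: R->5, L=0; A->plug->A->R->A->L->B->refl->D->L'->H->R'->D->plug->H
Char 6 ('A'): step: R->6, L=0; A->plug->A->R->F->L->F->refl->C->L'->G->R'->C->plug->E
Char 7 ('B'): step: R->7, L=0; B->plug->B->R->F->L->F->refl->C->L'->G->R'->G->plug->G
Char 8 ('G'): step: R->0, L->1 (L advanced); G->plug->G->R->D->L->F->refl->C->L'->G->R'->C->plug->E
Char 9 ('B'): step: R->1, L=1; B->plug->B->R->F->L->B->refl->D->L'->B->R'->D->plug->H
Char 10 ('C'): step: R->2, L=1; C->plug->E->R->B->L->D->refl->B->L'->F->R'->B->plug->B

Answer: BHGHHEGEHB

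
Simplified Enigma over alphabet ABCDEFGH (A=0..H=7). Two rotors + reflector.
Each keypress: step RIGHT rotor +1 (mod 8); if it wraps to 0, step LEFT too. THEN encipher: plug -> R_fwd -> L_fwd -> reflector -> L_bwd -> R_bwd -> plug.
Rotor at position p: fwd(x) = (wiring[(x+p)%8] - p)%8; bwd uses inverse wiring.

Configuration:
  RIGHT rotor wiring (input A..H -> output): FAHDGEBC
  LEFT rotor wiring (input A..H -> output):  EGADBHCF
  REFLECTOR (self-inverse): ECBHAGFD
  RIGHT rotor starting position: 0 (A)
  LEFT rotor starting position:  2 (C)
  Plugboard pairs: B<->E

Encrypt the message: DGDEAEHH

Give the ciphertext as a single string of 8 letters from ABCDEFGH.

Answer: CFCGECGE

Derivation:
Char 1 ('D'): step: R->1, L=2; D->plug->D->R->F->L->D->refl->H->L'->C->R'->C->plug->C
Char 2 ('G'): step: R->2, L=2; G->plug->G->R->D->L->F->refl->G->L'->A->R'->F->plug->F
Char 3 ('D'): step: R->3, L=2; D->plug->D->R->G->L->C->refl->B->L'->B->R'->C->plug->C
Char 4 ('E'): step: R->4, L=2; E->plug->B->R->A->L->G->refl->F->L'->D->R'->G->plug->G
Char 5 ('A'): step: R->5, L=2; A->plug->A->R->H->L->E->refl->A->L'->E->R'->B->plug->E
Char 6 ('E'): step: R->6, L=2; E->plug->B->R->E->L->A->refl->E->L'->H->R'->C->plug->C
Char 7 ('H'): step: R->7, L=2; H->plug->H->R->C->L->H->refl->D->L'->F->R'->G->plug->G
Char 8 ('H'): step: R->0, L->3 (L advanced); H->plug->H->R->C->L->E->refl->A->L'->A->R'->B->plug->E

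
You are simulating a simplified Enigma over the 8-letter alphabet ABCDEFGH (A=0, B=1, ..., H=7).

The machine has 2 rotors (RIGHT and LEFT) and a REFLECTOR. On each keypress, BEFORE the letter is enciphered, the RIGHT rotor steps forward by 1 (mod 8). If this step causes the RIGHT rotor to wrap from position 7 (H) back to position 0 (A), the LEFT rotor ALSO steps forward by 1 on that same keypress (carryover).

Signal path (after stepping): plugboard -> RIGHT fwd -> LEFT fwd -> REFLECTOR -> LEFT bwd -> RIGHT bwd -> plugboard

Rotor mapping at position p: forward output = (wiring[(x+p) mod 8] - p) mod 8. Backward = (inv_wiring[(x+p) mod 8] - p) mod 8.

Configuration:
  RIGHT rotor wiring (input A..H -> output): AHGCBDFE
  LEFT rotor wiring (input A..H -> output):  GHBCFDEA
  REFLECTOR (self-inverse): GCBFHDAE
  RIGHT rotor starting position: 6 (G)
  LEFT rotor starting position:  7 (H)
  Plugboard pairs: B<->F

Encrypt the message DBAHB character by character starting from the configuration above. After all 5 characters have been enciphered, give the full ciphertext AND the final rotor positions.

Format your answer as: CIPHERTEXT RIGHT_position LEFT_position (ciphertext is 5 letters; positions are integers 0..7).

Answer: GDCAG 3 0

Derivation:
Char 1 ('D'): step: R->7, L=7; D->plug->D->R->H->L->F->refl->D->L'->E->R'->G->plug->G
Char 2 ('B'): step: R->0, L->0 (L advanced); B->plug->F->R->D->L->C->refl->B->L'->C->R'->D->plug->D
Char 3 ('A'): step: R->1, L=0; A->plug->A->R->G->L->E->refl->H->L'->B->R'->C->plug->C
Char 4 ('H'): step: R->2, L=0; H->plug->H->R->F->L->D->refl->F->L'->E->R'->A->plug->A
Char 5 ('B'): step: R->3, L=0; B->plug->F->R->F->L->D->refl->F->L'->E->R'->G->plug->G
Final: ciphertext=GDCAG, RIGHT=3, LEFT=0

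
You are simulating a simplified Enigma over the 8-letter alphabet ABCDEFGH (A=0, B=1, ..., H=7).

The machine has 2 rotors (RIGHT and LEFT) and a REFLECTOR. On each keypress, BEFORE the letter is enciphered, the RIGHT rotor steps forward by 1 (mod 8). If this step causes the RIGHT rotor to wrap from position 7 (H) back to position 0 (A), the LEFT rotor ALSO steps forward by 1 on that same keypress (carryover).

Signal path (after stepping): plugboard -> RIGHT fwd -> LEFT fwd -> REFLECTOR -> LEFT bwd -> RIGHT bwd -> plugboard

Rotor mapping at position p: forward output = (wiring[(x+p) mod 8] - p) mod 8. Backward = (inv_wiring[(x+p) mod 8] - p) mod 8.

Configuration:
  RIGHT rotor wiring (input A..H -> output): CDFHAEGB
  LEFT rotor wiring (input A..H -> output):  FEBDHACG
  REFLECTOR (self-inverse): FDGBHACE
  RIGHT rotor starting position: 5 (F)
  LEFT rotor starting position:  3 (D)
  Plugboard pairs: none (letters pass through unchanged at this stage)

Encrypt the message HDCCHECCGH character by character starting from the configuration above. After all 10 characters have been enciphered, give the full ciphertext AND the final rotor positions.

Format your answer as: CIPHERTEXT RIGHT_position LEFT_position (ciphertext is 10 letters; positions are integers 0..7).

Answer: CCGFFBHFBF 7 4

Derivation:
Char 1 ('H'): step: R->6, L=3; H->plug->H->R->G->L->B->refl->D->L'->E->R'->C->plug->C
Char 2 ('D'): step: R->7, L=3; D->plug->D->R->G->L->B->refl->D->L'->E->R'->C->plug->C
Char 3 ('C'): step: R->0, L->4 (L advanced); C->plug->C->R->F->L->A->refl->F->L'->G->R'->G->plug->G
Char 4 ('C'): step: R->1, L=4; C->plug->C->R->G->L->F->refl->A->L'->F->R'->F->plug->F
Char 5 ('H'): step: R->2, L=4; H->plug->H->R->B->L->E->refl->H->L'->H->R'->F->plug->F
Char 6 ('E'): step: R->3, L=4; E->plug->E->R->G->L->F->refl->A->L'->F->R'->B->plug->B
Char 7 ('C'): step: R->4, L=4; C->plug->C->R->C->L->G->refl->C->L'->D->R'->H->plug->H
Char 8 ('C'): step: R->5, L=4; C->plug->C->R->E->L->B->refl->D->L'->A->R'->F->plug->F
Char 9 ('G'): step: R->6, L=4; G->plug->G->R->C->L->G->refl->C->L'->D->R'->B->plug->B
Char 10 ('H'): step: R->7, L=4; H->plug->H->R->H->L->H->refl->E->L'->B->R'->F->plug->F
Final: ciphertext=CCGFFBHFBF, RIGHT=7, LEFT=4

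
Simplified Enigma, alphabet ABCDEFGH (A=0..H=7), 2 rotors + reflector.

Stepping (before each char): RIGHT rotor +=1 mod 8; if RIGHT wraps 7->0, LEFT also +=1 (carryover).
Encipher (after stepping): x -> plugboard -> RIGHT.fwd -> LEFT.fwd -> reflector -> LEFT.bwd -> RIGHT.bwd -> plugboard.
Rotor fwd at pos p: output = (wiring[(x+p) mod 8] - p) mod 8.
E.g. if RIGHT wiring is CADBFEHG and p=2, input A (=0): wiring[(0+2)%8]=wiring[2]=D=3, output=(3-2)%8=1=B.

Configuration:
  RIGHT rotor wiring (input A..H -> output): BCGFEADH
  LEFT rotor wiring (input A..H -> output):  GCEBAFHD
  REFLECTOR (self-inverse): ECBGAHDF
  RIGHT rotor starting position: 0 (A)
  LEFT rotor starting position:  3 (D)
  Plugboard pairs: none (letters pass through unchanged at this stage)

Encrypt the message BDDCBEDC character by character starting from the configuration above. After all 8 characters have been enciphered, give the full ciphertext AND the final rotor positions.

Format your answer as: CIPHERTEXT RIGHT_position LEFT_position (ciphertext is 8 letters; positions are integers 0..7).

Answer: HECGFABF 0 4

Derivation:
Char 1 ('B'): step: R->1, L=3; B->plug->B->R->F->L->D->refl->G->L'->A->R'->H->plug->H
Char 2 ('D'): step: R->2, L=3; D->plug->D->R->G->L->H->refl->F->L'->B->R'->E->plug->E
Char 3 ('D'): step: R->3, L=3; D->plug->D->R->A->L->G->refl->D->L'->F->R'->C->plug->C
Char 4 ('C'): step: R->4, L=3; C->plug->C->R->H->L->B->refl->C->L'->C->R'->G->plug->G
Char 5 ('B'): step: R->5, L=3; B->plug->B->R->G->L->H->refl->F->L'->B->R'->F->plug->F
Char 6 ('E'): step: R->6, L=3; E->plug->E->R->A->L->G->refl->D->L'->F->R'->A->plug->A
Char 7 ('D'): step: R->7, L=3; D->plug->D->R->H->L->B->refl->C->L'->C->R'->B->plug->B
Char 8 ('C'): step: R->0, L->4 (L advanced); C->plug->C->R->G->L->A->refl->E->L'->A->R'->F->plug->F
Final: ciphertext=HECGFABF, RIGHT=0, LEFT=4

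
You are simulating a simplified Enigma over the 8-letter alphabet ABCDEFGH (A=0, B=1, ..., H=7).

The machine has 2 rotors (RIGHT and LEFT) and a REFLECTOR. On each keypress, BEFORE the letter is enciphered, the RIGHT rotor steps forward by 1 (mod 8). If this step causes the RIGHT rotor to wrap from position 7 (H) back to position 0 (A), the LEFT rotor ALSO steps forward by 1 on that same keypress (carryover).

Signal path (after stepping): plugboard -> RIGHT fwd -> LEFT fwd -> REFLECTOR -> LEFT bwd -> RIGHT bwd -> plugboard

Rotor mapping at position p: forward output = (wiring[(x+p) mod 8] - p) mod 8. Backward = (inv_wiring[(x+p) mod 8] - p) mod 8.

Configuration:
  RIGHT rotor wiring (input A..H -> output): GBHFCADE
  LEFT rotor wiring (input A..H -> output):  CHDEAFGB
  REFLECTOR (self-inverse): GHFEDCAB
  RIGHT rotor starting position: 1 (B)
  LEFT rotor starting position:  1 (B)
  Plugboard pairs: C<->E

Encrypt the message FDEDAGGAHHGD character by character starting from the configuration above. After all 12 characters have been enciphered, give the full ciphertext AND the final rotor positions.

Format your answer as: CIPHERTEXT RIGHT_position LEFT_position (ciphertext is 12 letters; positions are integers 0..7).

Answer: GGGHCAHHCFBE 5 2

Derivation:
Char 1 ('F'): step: R->2, L=1; F->plug->F->R->C->L->D->refl->E->L'->E->R'->G->plug->G
Char 2 ('D'): step: R->3, L=1; D->plug->D->R->A->L->G->refl->A->L'->G->R'->G->plug->G
Char 3 ('E'): step: R->4, L=1; E->plug->C->R->H->L->B->refl->H->L'->D->R'->G->plug->G
Char 4 ('D'): step: R->5, L=1; D->plug->D->R->B->L->C->refl->F->L'->F->R'->H->plug->H
Char 5 ('A'): step: R->6, L=1; A->plug->A->R->F->L->F->refl->C->L'->B->R'->E->plug->C
Char 6 ('G'): step: R->7, L=1; G->plug->G->R->B->L->C->refl->F->L'->F->R'->A->plug->A
Char 7 ('G'): step: R->0, L->2 (L advanced); G->plug->G->R->D->L->D->refl->E->L'->E->R'->H->plug->H
Char 8 ('A'): step: R->1, L=2; A->plug->A->R->A->L->B->refl->H->L'->F->R'->H->plug->H
Char 9 ('H'): step: R->2, L=2; H->plug->H->R->H->L->F->refl->C->L'->B->R'->E->plug->C
Char 10 ('H'): step: R->3, L=2; H->plug->H->R->E->L->E->refl->D->L'->D->R'->F->plug->F
Char 11 ('G'): step: R->4, L=2; G->plug->G->R->D->L->D->refl->E->L'->E->R'->B->plug->B
Char 12 ('D'): step: R->5, L=2; D->plug->D->R->B->L->C->refl->F->L'->H->R'->C->plug->E
Final: ciphertext=GGGHCAHHCFBE, RIGHT=5, LEFT=2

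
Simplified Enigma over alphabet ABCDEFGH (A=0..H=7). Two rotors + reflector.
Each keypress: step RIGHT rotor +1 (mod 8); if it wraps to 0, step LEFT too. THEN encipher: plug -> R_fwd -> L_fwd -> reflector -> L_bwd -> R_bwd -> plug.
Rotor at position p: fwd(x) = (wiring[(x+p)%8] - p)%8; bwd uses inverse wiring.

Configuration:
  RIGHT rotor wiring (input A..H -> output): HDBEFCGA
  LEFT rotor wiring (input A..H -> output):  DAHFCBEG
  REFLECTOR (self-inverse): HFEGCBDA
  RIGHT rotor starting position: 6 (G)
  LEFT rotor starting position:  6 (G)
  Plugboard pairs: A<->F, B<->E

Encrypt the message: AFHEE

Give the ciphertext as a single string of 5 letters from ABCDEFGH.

Answer: GABFC

Derivation:
Char 1 ('A'): step: R->7, L=6; A->plug->F->R->G->L->E->refl->C->L'->D->R'->G->plug->G
Char 2 ('F'): step: R->0, L->7 (L advanced); F->plug->A->R->H->L->F->refl->B->L'->C->R'->F->plug->A
Char 3 ('H'): step: R->1, L=7; H->plug->H->R->G->L->C->refl->E->L'->B->R'->E->plug->B
Char 4 ('E'): step: R->2, L=7; E->plug->B->R->C->L->B->refl->F->L'->H->R'->A->plug->F
Char 5 ('E'): step: R->3, L=7; E->plug->B->R->C->L->B->refl->F->L'->H->R'->C->plug->C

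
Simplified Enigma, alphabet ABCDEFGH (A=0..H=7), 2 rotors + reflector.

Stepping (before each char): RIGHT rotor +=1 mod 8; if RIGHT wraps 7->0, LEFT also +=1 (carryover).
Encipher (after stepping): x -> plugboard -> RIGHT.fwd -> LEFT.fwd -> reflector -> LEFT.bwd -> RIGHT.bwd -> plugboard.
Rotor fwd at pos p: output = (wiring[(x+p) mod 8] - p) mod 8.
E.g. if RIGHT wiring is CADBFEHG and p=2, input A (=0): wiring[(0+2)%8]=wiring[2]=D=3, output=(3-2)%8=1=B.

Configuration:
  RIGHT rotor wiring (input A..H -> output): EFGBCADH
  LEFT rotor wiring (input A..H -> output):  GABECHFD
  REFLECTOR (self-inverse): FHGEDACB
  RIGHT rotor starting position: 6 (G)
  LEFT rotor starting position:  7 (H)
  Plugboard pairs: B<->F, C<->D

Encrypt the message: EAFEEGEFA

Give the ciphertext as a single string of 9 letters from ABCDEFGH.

Char 1 ('E'): step: R->7, L=7; E->plug->E->R->C->L->B->refl->H->L'->B->R'->G->plug->G
Char 2 ('A'): step: R->0, L->0 (L advanced); A->plug->A->R->E->L->C->refl->G->L'->A->R'->F->plug->B
Char 3 ('F'): step: R->1, L=0; F->plug->B->R->F->L->H->refl->B->L'->C->R'->F->plug->B
Char 4 ('E'): step: R->2, L=0; E->plug->E->R->B->L->A->refl->F->L'->G->R'->D->plug->C
Char 5 ('E'): step: R->3, L=0; E->plug->E->R->E->L->C->refl->G->L'->A->R'->D->plug->C
Char 6 ('G'): step: R->4, L=0; G->plug->G->R->C->L->B->refl->H->L'->F->R'->H->plug->H
Char 7 ('E'): step: R->5, L=0; E->plug->E->R->A->L->G->refl->C->L'->E->R'->G->plug->G
Char 8 ('F'): step: R->6, L=0; F->plug->B->R->B->L->A->refl->F->L'->G->R'->C->plug->D
Char 9 ('A'): step: R->7, L=0; A->plug->A->R->A->L->G->refl->C->L'->E->R'->H->plug->H

Answer: GBBCCHGDH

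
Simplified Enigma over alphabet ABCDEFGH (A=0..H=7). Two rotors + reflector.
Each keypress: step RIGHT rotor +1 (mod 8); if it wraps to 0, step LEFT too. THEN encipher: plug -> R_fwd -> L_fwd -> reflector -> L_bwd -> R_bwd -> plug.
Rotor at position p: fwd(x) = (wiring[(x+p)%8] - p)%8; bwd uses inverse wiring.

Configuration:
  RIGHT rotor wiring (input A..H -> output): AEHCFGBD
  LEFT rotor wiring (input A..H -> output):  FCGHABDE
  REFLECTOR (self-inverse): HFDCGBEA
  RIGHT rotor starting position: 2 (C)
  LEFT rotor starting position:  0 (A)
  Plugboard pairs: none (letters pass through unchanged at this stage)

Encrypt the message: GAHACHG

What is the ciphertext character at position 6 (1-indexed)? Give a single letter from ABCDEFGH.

Char 1 ('G'): step: R->3, L=0; G->plug->G->R->B->L->C->refl->D->L'->G->R'->D->plug->D
Char 2 ('A'): step: R->4, L=0; A->plug->A->R->B->L->C->refl->D->L'->G->R'->H->plug->H
Char 3 ('H'): step: R->5, L=0; H->plug->H->R->A->L->F->refl->B->L'->F->R'->G->plug->G
Char 4 ('A'): step: R->6, L=0; A->plug->A->R->D->L->H->refl->A->L'->E->R'->F->plug->F
Char 5 ('C'): step: R->7, L=0; C->plug->C->R->F->L->B->refl->F->L'->A->R'->D->plug->D
Char 6 ('H'): step: R->0, L->1 (L advanced); H->plug->H->R->D->L->H->refl->A->L'->E->R'->B->plug->B

B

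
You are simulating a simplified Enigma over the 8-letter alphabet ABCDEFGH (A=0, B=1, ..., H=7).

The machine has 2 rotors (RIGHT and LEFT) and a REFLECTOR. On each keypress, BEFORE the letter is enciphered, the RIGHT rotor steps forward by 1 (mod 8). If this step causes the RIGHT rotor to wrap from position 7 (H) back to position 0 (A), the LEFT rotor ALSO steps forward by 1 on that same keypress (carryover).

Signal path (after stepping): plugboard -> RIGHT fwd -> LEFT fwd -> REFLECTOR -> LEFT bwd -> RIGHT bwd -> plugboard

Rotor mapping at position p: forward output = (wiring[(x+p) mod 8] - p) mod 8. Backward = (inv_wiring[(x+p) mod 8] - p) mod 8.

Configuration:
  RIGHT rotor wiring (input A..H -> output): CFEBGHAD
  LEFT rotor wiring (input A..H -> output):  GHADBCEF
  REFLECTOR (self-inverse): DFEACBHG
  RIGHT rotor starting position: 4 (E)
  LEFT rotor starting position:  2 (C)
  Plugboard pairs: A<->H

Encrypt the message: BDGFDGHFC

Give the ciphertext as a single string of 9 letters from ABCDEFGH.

Answer: DAEACDCHG

Derivation:
Char 1 ('B'): step: R->5, L=2; B->plug->B->R->D->L->A->refl->D->L'->F->R'->D->plug->D
Char 2 ('D'): step: R->6, L=2; D->plug->D->R->H->L->F->refl->B->L'->B->R'->H->plug->A
Char 3 ('G'): step: R->7, L=2; G->plug->G->R->A->L->G->refl->H->L'->C->R'->E->plug->E
Char 4 ('F'): step: R->0, L->3 (L advanced); F->plug->F->R->H->L->F->refl->B->L'->D->R'->H->plug->A
Char 5 ('D'): step: R->1, L=3; D->plug->D->R->F->L->D->refl->A->L'->A->R'->C->plug->C
Char 6 ('G'): step: R->2, L=3; G->plug->G->R->A->L->A->refl->D->L'->F->R'->D->plug->D
Char 7 ('H'): step: R->3, L=3; H->plug->A->R->G->L->E->refl->C->L'->E->R'->C->plug->C
Char 8 ('F'): step: R->4, L=3; F->plug->F->R->B->L->G->refl->H->L'->C->R'->A->plug->H
Char 9 ('C'): step: R->5, L=3; C->plug->C->R->G->L->E->refl->C->L'->E->R'->G->plug->G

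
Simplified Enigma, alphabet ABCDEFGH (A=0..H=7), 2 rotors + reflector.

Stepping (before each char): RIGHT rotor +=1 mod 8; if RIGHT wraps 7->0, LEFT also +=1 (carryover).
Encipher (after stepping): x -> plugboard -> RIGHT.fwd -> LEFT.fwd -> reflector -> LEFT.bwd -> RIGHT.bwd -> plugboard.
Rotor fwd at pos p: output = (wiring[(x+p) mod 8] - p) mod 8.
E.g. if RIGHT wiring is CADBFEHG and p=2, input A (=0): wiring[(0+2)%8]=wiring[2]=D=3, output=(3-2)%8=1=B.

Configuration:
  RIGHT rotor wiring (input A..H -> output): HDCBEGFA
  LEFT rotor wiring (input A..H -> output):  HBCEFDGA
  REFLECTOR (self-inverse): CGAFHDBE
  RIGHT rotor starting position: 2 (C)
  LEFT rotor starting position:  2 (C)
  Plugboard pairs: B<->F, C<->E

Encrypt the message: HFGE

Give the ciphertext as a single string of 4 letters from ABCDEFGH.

Answer: BGHH

Derivation:
Char 1 ('H'): step: R->3, L=2; H->plug->H->R->H->L->H->refl->E->L'->E->R'->F->plug->B
Char 2 ('F'): step: R->4, L=2; F->plug->B->R->C->L->D->refl->F->L'->G->R'->G->plug->G
Char 3 ('G'): step: R->5, L=2; G->plug->G->R->E->L->E->refl->H->L'->H->R'->H->plug->H
Char 4 ('E'): step: R->6, L=2; E->plug->C->R->B->L->C->refl->A->L'->A->R'->H->plug->H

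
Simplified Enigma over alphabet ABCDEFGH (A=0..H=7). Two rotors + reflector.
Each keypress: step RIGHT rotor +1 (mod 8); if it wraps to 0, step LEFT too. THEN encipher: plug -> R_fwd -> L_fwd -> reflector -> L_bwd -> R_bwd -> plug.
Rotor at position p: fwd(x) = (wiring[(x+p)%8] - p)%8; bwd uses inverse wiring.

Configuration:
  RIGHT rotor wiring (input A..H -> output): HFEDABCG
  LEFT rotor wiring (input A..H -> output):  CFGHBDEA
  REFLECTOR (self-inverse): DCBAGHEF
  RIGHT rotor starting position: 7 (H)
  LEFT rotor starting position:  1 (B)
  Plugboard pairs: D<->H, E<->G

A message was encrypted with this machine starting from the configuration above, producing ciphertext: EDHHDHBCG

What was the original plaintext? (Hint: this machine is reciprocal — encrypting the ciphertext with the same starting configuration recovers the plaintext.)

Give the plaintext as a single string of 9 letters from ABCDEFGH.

Answer: FHCCCCFAF

Derivation:
Char 1 ('E'): step: R->0, L->2 (L advanced); E->plug->G->R->C->L->H->refl->F->L'->B->R'->F->plug->F
Char 2 ('D'): step: R->1, L=2; D->plug->H->R->G->L->A->refl->D->L'->H->R'->D->plug->H
Char 3 ('H'): step: R->2, L=2; H->plug->D->R->H->L->D->refl->A->L'->G->R'->C->plug->C
Char 4 ('H'): step: R->3, L=2; H->plug->D->R->H->L->D->refl->A->L'->G->R'->C->plug->C
Char 5 ('D'): step: R->4, L=2; D->plug->H->R->H->L->D->refl->A->L'->G->R'->C->plug->C
Char 6 ('H'): step: R->5, L=2; H->plug->D->R->C->L->H->refl->F->L'->B->R'->C->plug->C
Char 7 ('B'): step: R->6, L=2; B->plug->B->R->A->L->E->refl->G->L'->F->R'->F->plug->F
Char 8 ('C'): step: R->7, L=2; C->plug->C->R->G->L->A->refl->D->L'->H->R'->A->plug->A
Char 9 ('G'): step: R->0, L->3 (L advanced); G->plug->E->R->A->L->E->refl->G->L'->B->R'->F->plug->F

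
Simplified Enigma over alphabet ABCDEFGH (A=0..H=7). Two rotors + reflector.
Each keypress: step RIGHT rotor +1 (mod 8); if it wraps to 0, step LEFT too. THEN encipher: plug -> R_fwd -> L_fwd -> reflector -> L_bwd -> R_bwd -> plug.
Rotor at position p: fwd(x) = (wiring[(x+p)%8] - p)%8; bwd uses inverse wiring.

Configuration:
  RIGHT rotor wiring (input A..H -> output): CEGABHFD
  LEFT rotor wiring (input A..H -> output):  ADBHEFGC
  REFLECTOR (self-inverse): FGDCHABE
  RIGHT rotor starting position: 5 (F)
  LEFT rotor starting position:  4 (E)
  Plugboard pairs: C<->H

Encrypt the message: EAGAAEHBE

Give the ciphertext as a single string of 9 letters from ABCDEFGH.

Char 1 ('E'): step: R->6, L=4; E->plug->E->R->A->L->A->refl->F->L'->G->R'->D->plug->D
Char 2 ('A'): step: R->7, L=4; A->plug->A->R->E->L->E->refl->H->L'->F->R'->C->plug->H
Char 3 ('G'): step: R->0, L->5 (L advanced); G->plug->G->R->F->L->E->refl->H->L'->H->R'->F->plug->F
Char 4 ('A'): step: R->1, L=5; A->plug->A->R->D->L->D->refl->C->L'->G->R'->E->plug->E
Char 5 ('A'): step: R->2, L=5; A->plug->A->R->E->L->G->refl->B->L'->B->R'->F->plug->F
Char 6 ('E'): step: R->3, L=5; E->plug->E->R->A->L->A->refl->F->L'->C->R'->D->plug->D
Char 7 ('H'): step: R->4, L=5; H->plug->C->R->B->L->B->refl->G->L'->E->R'->H->plug->C
Char 8 ('B'): step: R->5, L=5; B->plug->B->R->A->L->A->refl->F->L'->C->R'->A->plug->A
Char 9 ('E'): step: R->6, L=5; E->plug->E->R->A->L->A->refl->F->L'->C->R'->F->plug->F

Answer: DHFEFDCAF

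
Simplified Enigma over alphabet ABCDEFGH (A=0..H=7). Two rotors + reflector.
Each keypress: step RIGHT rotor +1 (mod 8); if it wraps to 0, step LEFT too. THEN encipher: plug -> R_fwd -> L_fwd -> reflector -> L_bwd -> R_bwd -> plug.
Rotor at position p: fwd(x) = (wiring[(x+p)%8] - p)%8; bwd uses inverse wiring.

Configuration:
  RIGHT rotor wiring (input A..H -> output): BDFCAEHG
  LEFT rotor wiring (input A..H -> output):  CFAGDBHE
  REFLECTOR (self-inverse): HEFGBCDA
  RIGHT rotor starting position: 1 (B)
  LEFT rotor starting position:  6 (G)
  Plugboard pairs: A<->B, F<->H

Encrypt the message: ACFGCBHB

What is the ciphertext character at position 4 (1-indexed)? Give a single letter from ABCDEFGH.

Char 1 ('A'): step: R->2, L=6; A->plug->B->R->A->L->B->refl->E->L'->C->R'->D->plug->D
Char 2 ('C'): step: R->3, L=6; C->plug->C->R->B->L->G->refl->D->L'->H->R'->A->plug->B
Char 3 ('F'): step: R->4, L=6; F->plug->H->R->G->L->F->refl->C->L'->E->R'->A->plug->B
Char 4 ('G'): step: R->5, L=6; G->plug->G->R->F->L->A->refl->H->L'->D->R'->H->plug->F

F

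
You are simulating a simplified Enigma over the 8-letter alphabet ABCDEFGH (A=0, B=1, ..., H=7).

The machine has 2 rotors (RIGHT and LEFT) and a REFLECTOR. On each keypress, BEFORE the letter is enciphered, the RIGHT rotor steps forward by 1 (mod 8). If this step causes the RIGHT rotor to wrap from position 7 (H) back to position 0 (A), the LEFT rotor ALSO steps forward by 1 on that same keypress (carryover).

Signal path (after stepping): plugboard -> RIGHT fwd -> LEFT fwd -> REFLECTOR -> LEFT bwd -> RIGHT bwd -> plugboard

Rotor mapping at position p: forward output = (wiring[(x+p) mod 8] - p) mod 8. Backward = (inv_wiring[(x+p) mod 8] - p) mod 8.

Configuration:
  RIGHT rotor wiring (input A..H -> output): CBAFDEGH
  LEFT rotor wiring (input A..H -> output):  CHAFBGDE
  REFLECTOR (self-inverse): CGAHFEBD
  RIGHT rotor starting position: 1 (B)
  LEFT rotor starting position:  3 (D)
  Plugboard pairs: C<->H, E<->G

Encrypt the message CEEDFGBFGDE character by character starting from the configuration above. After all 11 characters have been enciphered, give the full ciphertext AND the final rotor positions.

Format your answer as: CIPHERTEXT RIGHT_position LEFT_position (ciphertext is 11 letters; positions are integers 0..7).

Char 1 ('C'): step: R->2, L=3; C->plug->H->R->H->L->F->refl->E->L'->G->R'->A->plug->A
Char 2 ('E'): step: R->3, L=3; E->plug->G->R->G->L->E->refl->F->L'->H->R'->F->plug->F
Char 3 ('E'): step: R->4, L=3; E->plug->G->R->E->L->B->refl->G->L'->B->R'->H->plug->C
Char 4 ('D'): step: R->5, L=3; D->plug->D->R->F->L->H->refl->D->L'->C->R'->C->plug->H
Char 5 ('F'): step: R->6, L=3; F->plug->F->R->H->L->F->refl->E->L'->G->R'->H->plug->C
Char 6 ('G'): step: R->7, L=3; G->plug->E->R->G->L->E->refl->F->L'->H->R'->H->plug->C
Char 7 ('B'): step: R->0, L->4 (L advanced); B->plug->B->R->B->L->C->refl->A->L'->D->R'->E->plug->G
Char 8 ('F'): step: R->1, L=4; F->plug->F->R->F->L->D->refl->H->L'->C->R'->D->plug->D
Char 9 ('G'): step: R->2, L=4; G->plug->E->R->E->L->G->refl->B->L'->H->R'->H->plug->C
Char 10 ('D'): step: R->3, L=4; D->plug->D->R->D->L->A->refl->C->L'->B->R'->C->plug->H
Char 11 ('E'): step: R->4, L=4; E->plug->G->R->E->L->G->refl->B->L'->H->R'->A->plug->A
Final: ciphertext=AFCHCCGDCHA, RIGHT=4, LEFT=4

Answer: AFCHCCGDCHA 4 4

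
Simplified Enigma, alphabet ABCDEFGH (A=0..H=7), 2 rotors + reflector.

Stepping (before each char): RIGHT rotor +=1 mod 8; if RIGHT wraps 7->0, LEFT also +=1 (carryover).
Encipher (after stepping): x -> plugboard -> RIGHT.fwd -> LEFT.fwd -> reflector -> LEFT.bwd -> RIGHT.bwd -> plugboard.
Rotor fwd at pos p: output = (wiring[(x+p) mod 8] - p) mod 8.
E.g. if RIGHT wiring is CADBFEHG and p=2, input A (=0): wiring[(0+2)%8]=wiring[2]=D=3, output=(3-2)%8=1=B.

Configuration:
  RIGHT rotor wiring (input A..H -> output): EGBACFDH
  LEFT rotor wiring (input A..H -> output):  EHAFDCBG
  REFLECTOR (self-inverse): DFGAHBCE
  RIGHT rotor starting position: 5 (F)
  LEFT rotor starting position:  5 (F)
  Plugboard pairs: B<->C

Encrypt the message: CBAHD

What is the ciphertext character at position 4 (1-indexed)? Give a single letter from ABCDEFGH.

Char 1 ('C'): step: R->6, L=5; C->plug->B->R->B->L->E->refl->H->L'->D->R'->E->plug->E
Char 2 ('B'): step: R->7, L=5; B->plug->C->R->H->L->G->refl->C->L'->E->R'->H->plug->H
Char 3 ('A'): step: R->0, L->6 (L advanced); A->plug->A->R->E->L->C->refl->G->L'->C->R'->E->plug->E
Char 4 ('H'): step: R->1, L=6; H->plug->H->R->D->L->B->refl->F->L'->G->R'->G->plug->G

G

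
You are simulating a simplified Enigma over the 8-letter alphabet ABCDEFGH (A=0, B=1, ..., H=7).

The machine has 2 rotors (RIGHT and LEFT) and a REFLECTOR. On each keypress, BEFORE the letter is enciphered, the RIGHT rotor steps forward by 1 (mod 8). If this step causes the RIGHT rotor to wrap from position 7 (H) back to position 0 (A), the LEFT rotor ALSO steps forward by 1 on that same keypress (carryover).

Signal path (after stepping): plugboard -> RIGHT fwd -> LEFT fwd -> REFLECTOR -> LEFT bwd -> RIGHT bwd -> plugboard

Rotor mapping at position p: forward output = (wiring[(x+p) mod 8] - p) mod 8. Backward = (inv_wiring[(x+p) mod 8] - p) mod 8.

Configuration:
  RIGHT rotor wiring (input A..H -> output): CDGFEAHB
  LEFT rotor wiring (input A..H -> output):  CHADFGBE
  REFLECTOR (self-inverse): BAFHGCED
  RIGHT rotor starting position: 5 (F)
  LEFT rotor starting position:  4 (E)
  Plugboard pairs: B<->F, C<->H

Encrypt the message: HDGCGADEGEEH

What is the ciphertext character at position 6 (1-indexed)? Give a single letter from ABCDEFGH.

Char 1 ('H'): step: R->6, L=4; H->plug->C->R->E->L->G->refl->E->L'->G->R'->G->plug->G
Char 2 ('D'): step: R->7, L=4; D->plug->D->R->H->L->H->refl->D->L'->F->R'->F->plug->B
Char 3 ('G'): step: R->0, L->5 (L advanced); G->plug->G->R->H->L->A->refl->B->L'->A->R'->F->plug->B
Char 4 ('C'): step: R->1, L=5; C->plug->H->R->B->L->E->refl->G->L'->G->R'->F->plug->B
Char 5 ('G'): step: R->2, L=5; G->plug->G->R->A->L->B->refl->A->L'->H->R'->F->plug->B
Char 6 ('A'): step: R->3, L=5; A->plug->A->R->C->L->H->refl->D->L'->F->R'->C->plug->H

H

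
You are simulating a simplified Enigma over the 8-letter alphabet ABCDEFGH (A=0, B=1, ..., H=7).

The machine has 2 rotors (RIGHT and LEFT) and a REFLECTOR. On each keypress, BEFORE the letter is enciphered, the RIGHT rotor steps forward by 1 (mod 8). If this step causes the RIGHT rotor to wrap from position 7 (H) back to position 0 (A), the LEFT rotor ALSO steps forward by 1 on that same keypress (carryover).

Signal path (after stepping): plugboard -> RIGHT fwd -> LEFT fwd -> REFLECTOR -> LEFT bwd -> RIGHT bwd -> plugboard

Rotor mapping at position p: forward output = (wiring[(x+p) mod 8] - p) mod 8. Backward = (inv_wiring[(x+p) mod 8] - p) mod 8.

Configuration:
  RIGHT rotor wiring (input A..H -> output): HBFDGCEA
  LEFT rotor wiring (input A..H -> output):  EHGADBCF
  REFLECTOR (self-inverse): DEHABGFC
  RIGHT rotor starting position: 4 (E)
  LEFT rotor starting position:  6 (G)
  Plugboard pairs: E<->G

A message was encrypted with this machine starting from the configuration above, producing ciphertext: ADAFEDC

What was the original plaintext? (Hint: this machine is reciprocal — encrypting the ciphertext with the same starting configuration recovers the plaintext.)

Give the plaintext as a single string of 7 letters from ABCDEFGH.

Char 1 ('A'): step: R->5, L=6; A->plug->A->R->F->L->C->refl->H->L'->B->R'->H->plug->H
Char 2 ('D'): step: R->6, L=6; D->plug->D->R->D->L->B->refl->E->L'->A->R'->G->plug->E
Char 3 ('A'): step: R->7, L=6; A->plug->A->R->B->L->H->refl->C->L'->F->R'->H->plug->H
Char 4 ('F'): step: R->0, L->7 (L advanced); F->plug->F->R->C->L->A->refl->D->L'->H->R'->A->plug->A
Char 5 ('E'): step: R->1, L=7; E->plug->G->R->H->L->D->refl->A->L'->C->R'->C->plug->C
Char 6 ('D'): step: R->2, L=7; D->plug->D->R->A->L->G->refl->F->L'->B->R'->B->plug->B
Char 7 ('C'): step: R->3, L=7; C->plug->C->R->H->L->D->refl->A->L'->C->R'->H->plug->H

Answer: HEHACBH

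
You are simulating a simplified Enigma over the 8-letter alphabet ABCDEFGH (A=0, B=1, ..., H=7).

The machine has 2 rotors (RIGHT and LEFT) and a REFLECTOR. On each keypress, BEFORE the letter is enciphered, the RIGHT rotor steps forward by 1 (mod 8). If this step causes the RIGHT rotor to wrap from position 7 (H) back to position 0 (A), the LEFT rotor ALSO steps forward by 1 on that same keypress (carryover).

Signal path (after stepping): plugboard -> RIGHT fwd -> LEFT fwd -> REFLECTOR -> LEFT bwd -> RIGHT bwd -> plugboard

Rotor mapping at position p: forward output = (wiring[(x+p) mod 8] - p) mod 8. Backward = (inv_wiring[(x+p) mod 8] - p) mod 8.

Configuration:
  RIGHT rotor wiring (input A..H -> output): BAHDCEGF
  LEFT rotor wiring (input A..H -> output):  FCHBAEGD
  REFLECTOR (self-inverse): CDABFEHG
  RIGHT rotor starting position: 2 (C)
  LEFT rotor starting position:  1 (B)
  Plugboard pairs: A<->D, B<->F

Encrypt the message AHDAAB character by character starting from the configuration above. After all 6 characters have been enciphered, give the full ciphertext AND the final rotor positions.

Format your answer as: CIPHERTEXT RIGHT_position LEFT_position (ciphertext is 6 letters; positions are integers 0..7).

Answer: CEHHEF 0 2

Derivation:
Char 1 ('A'): step: R->3, L=1; A->plug->D->R->D->L->H->refl->G->L'->B->R'->C->plug->C
Char 2 ('H'): step: R->4, L=1; H->plug->H->R->H->L->E->refl->F->L'->F->R'->E->plug->E
Char 3 ('D'): step: R->5, L=1; D->plug->A->R->H->L->E->refl->F->L'->F->R'->H->plug->H
Char 4 ('A'): step: R->6, L=1; A->plug->D->R->C->L->A->refl->C->L'->G->R'->H->plug->H
Char 5 ('A'): step: R->7, L=1; A->plug->D->R->A->L->B->refl->D->L'->E->R'->E->plug->E
Char 6 ('B'): step: R->0, L->2 (L advanced); B->plug->F->R->E->L->E->refl->F->L'->A->R'->B->plug->F
Final: ciphertext=CEHHEF, RIGHT=0, LEFT=2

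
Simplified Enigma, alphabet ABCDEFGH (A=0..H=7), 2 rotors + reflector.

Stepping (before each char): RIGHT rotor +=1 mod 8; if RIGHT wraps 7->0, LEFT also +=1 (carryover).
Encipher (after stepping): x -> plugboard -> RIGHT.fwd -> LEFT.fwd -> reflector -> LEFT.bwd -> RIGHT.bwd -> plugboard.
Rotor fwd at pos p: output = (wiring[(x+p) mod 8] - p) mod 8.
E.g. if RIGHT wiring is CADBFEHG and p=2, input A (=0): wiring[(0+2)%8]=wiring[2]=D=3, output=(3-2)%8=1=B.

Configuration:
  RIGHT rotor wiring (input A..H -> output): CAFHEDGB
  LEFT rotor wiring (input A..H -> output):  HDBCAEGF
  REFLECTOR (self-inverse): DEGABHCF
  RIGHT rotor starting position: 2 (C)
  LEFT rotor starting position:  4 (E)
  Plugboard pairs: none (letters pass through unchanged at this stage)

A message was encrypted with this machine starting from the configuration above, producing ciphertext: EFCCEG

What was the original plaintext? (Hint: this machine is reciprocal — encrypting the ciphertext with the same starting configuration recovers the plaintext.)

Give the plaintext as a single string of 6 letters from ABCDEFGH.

Char 1 ('E'): step: R->3, L=4; E->plug->E->R->G->L->F->refl->H->L'->F->R'->G->plug->G
Char 2 ('F'): step: R->4, L=4; F->plug->F->R->E->L->D->refl->A->L'->B->R'->G->plug->G
Char 3 ('C'): step: R->5, L=4; C->plug->C->R->E->L->D->refl->A->L'->B->R'->B->plug->B
Char 4 ('C'): step: R->6, L=4; C->plug->C->R->E->L->D->refl->A->L'->B->R'->F->plug->F
Char 5 ('E'): step: R->7, L=4; E->plug->E->R->A->L->E->refl->B->L'->D->R'->B->plug->B
Char 6 ('G'): step: R->0, L->5 (L advanced); G->plug->G->R->G->L->F->refl->H->L'->A->R'->B->plug->B

Answer: GGBFBB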